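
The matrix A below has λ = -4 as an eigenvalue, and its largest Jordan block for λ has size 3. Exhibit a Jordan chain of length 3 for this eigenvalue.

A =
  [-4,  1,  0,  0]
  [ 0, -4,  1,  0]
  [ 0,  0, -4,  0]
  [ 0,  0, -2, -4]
A Jordan chain for λ = -4 of length 3:
v_1 = (1, 0, 0, 0)ᵀ
v_2 = (0, 1, 0, -2)ᵀ
v_3 = (0, 0, 1, 0)ᵀ

Let N = A − (-4)·I. We want v_3 with N^3 v_3 = 0 but N^2 v_3 ≠ 0; then v_{j-1} := N · v_j for j = 3, …, 2.

Pick v_3 = (0, 0, 1, 0)ᵀ.
Then v_2 = N · v_3 = (0, 1, 0, -2)ᵀ.
Then v_1 = N · v_2 = (1, 0, 0, 0)ᵀ.

Sanity check: (A − (-4)·I) v_1 = (0, 0, 0, 0)ᵀ = 0. ✓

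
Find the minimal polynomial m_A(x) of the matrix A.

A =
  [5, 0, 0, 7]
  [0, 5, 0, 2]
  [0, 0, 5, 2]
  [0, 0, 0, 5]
x^2 - 10*x + 25

The characteristic polynomial is χ_A(x) = (x - 5)^4, so the eigenvalues are known. The minimal polynomial is
  m_A(x) = Π_λ (x − λ)^{k_λ}
where k_λ is the size of the *largest* Jordan block for λ (equivalently, the smallest k with (A − λI)^k v = 0 for every generalised eigenvector v of λ).

  λ = 5: largest Jordan block has size 2, contributing (x − 5)^2

So m_A(x) = (x - 5)^2 = x^2 - 10*x + 25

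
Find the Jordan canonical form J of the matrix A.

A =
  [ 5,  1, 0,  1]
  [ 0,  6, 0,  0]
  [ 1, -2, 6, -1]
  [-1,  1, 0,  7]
J_2(6) ⊕ J_2(6)

The characteristic polynomial is
  det(x·I − A) = x^4 - 24*x^3 + 216*x^2 - 864*x + 1296 = (x - 6)^4

Eigenvalues and multiplicities (the geometric multiplicity of λ is n − rank(A − λI), which equals the number of Jordan blocks for λ):
  λ = 6: algebraic multiplicity = 4, geometric multiplicity = 2

Determining the block sizes for each eigenvalue:
  λ = 6: with am = 4 and gm = 2, the partition is not yet determined (e.g. several partitions of 4 into 2 parts exist). Let N = A − (6)·I. Computing rank(N^1) = 2, rank(N^2) = 0; the number of blocks of size ≥ j is rank(N^{j−1}) − rank(N^j), giving [2, 2]. So we have 2 block(s) of size 2 → block sizes [2, 2]

Assembling the blocks gives a Jordan form
J =
  [6, 1, 0, 0]
  [0, 6, 0, 0]
  [0, 0, 6, 1]
  [0, 0, 0, 6]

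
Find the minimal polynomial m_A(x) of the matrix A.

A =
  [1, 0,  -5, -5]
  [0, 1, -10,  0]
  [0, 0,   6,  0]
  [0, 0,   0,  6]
x^2 - 7*x + 6

The characteristic polynomial is χ_A(x) = (x - 6)^2*(x - 1)^2, so the eigenvalues are known. The minimal polynomial is
  m_A(x) = Π_λ (x − λ)^{k_λ}
where k_λ is the size of the *largest* Jordan block for λ (equivalently, the smallest k with (A − λI)^k v = 0 for every generalised eigenvector v of λ).

  λ = 1: largest Jordan block has size 1, contributing (x − 1)
  λ = 6: largest Jordan block has size 1, contributing (x − 6)

So m_A(x) = (x - 6)*(x - 1) = x^2 - 7*x + 6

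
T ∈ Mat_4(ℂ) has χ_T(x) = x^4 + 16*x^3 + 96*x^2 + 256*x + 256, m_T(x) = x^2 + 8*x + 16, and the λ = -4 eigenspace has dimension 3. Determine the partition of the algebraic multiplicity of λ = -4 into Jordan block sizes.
Block sizes for λ = -4: [2, 1, 1]

Step 1 — from the characteristic polynomial, algebraic multiplicity of λ = -4 is 4. From dim ker(T − (-4)·I) = 3, there are exactly 3 Jordan blocks for λ = -4.
Step 2 — from the minimal polynomial, the factor (x + 4)^2 tells us the largest block for λ = -4 has size 2.
Step 3 — with total size 4, 3 blocks, and largest block 2, the block sizes (in nonincreasing order) are [2, 1, 1].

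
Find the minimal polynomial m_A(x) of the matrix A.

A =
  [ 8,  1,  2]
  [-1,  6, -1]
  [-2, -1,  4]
x^3 - 18*x^2 + 108*x - 216

The characteristic polynomial is χ_A(x) = (x - 6)^3, so the eigenvalues are known. The minimal polynomial is
  m_A(x) = Π_λ (x − λ)^{k_λ}
where k_λ is the size of the *largest* Jordan block for λ (equivalently, the smallest k with (A − λI)^k v = 0 for every generalised eigenvector v of λ).

  λ = 6: largest Jordan block has size 3, contributing (x − 6)^3

So m_A(x) = (x - 6)^3 = x^3 - 18*x^2 + 108*x - 216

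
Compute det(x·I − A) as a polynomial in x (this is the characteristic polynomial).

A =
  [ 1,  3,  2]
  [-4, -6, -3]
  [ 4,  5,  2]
x^3 + 3*x^2 + 3*x + 1

Expanding det(x·I − A) (e.g. by cofactor expansion or by noting that A is similar to its Jordan form J, which has the same characteristic polynomial as A) gives
  χ_A(x) = x^3 + 3*x^2 + 3*x + 1
which factors as (x + 1)^3. The eigenvalues (with algebraic multiplicities) are λ = -1 with multiplicity 3.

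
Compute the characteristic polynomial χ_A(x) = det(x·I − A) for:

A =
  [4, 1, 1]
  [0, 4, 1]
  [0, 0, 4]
x^3 - 12*x^2 + 48*x - 64

Expanding det(x·I − A) (e.g. by cofactor expansion or by noting that A is similar to its Jordan form J, which has the same characteristic polynomial as A) gives
  χ_A(x) = x^3 - 12*x^2 + 48*x - 64
which factors as (x - 4)^3. The eigenvalues (with algebraic multiplicities) are λ = 4 with multiplicity 3.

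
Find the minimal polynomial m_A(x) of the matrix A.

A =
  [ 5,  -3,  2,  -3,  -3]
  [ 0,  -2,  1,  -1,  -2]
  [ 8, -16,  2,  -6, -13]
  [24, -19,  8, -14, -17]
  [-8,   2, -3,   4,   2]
x^3 + 5*x^2 + 7*x + 3

The characteristic polynomial is χ_A(x) = (x + 1)^4*(x + 3), so the eigenvalues are known. The minimal polynomial is
  m_A(x) = Π_λ (x − λ)^{k_λ}
where k_λ is the size of the *largest* Jordan block for λ (equivalently, the smallest k with (A − λI)^k v = 0 for every generalised eigenvector v of λ).

  λ = -3: largest Jordan block has size 1, contributing (x + 3)
  λ = -1: largest Jordan block has size 2, contributing (x + 1)^2

So m_A(x) = (x + 1)^2*(x + 3) = x^3 + 5*x^2 + 7*x + 3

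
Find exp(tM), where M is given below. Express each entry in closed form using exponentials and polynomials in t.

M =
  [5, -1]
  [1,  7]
e^{tM} =
  [-t*exp(6*t) + exp(6*t), -t*exp(6*t)]
  [t*exp(6*t), t*exp(6*t) + exp(6*t)]

Strategy: write M = P · J · P⁻¹ where J is a Jordan canonical form, so e^{tM} = P · e^{tJ} · P⁻¹, and e^{tJ} can be computed block-by-block.

M has Jordan form
J =
  [6, 1]
  [0, 6]
(up to reordering of blocks).

Per-block formulas:
  For a 2×2 Jordan block J_2(6): exp(t · J_2(6)) = e^(6t)·(I + t·N), where N is the 2×2 nilpotent shift.

After assembling e^{tJ} and conjugating by P, we get:

e^{tM} =
  [-t*exp(6*t) + exp(6*t), -t*exp(6*t)]
  [t*exp(6*t), t*exp(6*t) + exp(6*t)]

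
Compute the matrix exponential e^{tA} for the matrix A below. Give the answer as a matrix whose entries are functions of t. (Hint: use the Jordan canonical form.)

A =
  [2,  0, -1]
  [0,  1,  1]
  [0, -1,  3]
e^{tA} =
  [exp(2*t), t^2*exp(2*t)/2, -t^2*exp(2*t)/2 - t*exp(2*t)]
  [0, -t*exp(2*t) + exp(2*t), t*exp(2*t)]
  [0, -t*exp(2*t), t*exp(2*t) + exp(2*t)]

Strategy: write A = P · J · P⁻¹ where J is a Jordan canonical form, so e^{tA} = P · e^{tJ} · P⁻¹, and e^{tJ} can be computed block-by-block.

A has Jordan form
J =
  [2, 1, 0]
  [0, 2, 1]
  [0, 0, 2]
(up to reordering of blocks).

Per-block formulas:
  For a 3×3 Jordan block J_3(2): exp(t · J_3(2)) = e^(2t)·(I + t·N + (t^2/2)·N^2), where N is the 3×3 nilpotent shift.

After assembling e^{tJ} and conjugating by P, we get:

e^{tA} =
  [exp(2*t), t^2*exp(2*t)/2, -t^2*exp(2*t)/2 - t*exp(2*t)]
  [0, -t*exp(2*t) + exp(2*t), t*exp(2*t)]
  [0, -t*exp(2*t), t*exp(2*t) + exp(2*t)]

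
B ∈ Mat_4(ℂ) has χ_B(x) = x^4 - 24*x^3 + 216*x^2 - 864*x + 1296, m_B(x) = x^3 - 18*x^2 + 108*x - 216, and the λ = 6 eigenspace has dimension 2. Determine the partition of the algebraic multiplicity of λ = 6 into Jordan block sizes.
Block sizes for λ = 6: [3, 1]

Step 1 — from the characteristic polynomial, algebraic multiplicity of λ = 6 is 4. From dim ker(B − (6)·I) = 2, there are exactly 2 Jordan blocks for λ = 6.
Step 2 — from the minimal polynomial, the factor (x − 6)^3 tells us the largest block for λ = 6 has size 3.
Step 3 — with total size 4, 2 blocks, and largest block 3, the block sizes (in nonincreasing order) are [3, 1].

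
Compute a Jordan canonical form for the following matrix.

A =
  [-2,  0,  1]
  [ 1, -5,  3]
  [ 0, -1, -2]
J_3(-3)

The characteristic polynomial is
  det(x·I − A) = x^3 + 9*x^2 + 27*x + 27 = (x + 3)^3

Eigenvalues and multiplicities (the geometric multiplicity of λ is n − rank(A − λI), which equals the number of Jordan blocks for λ):
  λ = -3: algebraic multiplicity = 3, geometric multiplicity = 1

Determining the block sizes for each eigenvalue:
  λ = -3: one block (gm = 1), so the single block has size am = 3 → block sizes [3]

Assembling the blocks gives a Jordan form
J =
  [-3,  1,  0]
  [ 0, -3,  1]
  [ 0,  0, -3]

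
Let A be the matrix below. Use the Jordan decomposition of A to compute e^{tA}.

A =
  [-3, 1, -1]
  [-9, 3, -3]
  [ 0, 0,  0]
e^{tA} =
  [1 - 3*t, t, -t]
  [-9*t, 3*t + 1, -3*t]
  [0, 0, 1]

Strategy: write A = P · J · P⁻¹ where J is a Jordan canonical form, so e^{tA} = P · e^{tJ} · P⁻¹, and e^{tJ} can be computed block-by-block.

A has Jordan form
J =
  [0, 1, 0]
  [0, 0, 0]
  [0, 0, 0]
(up to reordering of blocks).

Per-block formulas:
  For a 1×1 block at λ = 0: exp(t · [0]) = [e^(0t)].
  For a 2×2 Jordan block J_2(0): exp(t · J_2(0)) = e^(0t)·(I + t·N), where N is the 2×2 nilpotent shift.

After assembling e^{tJ} and conjugating by P, we get:

e^{tA} =
  [1 - 3*t, t, -t]
  [-9*t, 3*t + 1, -3*t]
  [0, 0, 1]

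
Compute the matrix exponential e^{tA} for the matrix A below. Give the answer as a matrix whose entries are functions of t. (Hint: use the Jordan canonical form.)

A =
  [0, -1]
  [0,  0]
e^{tA} =
  [1, -t]
  [0, 1]

Strategy: write A = P · J · P⁻¹ where J is a Jordan canonical form, so e^{tA} = P · e^{tJ} · P⁻¹, and e^{tJ} can be computed block-by-block.

A has Jordan form
J =
  [0, 1]
  [0, 0]
(up to reordering of blocks).

Per-block formulas:
  For a 2×2 Jordan block J_2(0): exp(t · J_2(0)) = e^(0t)·(I + t·N), where N is the 2×2 nilpotent shift.

After assembling e^{tJ} and conjugating by P, we get:

e^{tA} =
  [1, -t]
  [0, 1]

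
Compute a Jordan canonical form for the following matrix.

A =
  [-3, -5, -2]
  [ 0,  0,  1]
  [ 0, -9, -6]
J_3(-3)

The characteristic polynomial is
  det(x·I − A) = x^3 + 9*x^2 + 27*x + 27 = (x + 3)^3

Eigenvalues and multiplicities (the geometric multiplicity of λ is n − rank(A − λI), which equals the number of Jordan blocks for λ):
  λ = -3: algebraic multiplicity = 3, geometric multiplicity = 1

Determining the block sizes for each eigenvalue:
  λ = -3: one block (gm = 1), so the single block has size am = 3 → block sizes [3]

Assembling the blocks gives a Jordan form
J =
  [-3,  1,  0]
  [ 0, -3,  1]
  [ 0,  0, -3]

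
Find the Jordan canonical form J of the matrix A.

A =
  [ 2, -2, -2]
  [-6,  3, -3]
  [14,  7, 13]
J_2(6) ⊕ J_1(6)

The characteristic polynomial is
  det(x·I − A) = x^3 - 18*x^2 + 108*x - 216 = (x - 6)^3

Eigenvalues and multiplicities (the geometric multiplicity of λ is n − rank(A − λI), which equals the number of Jordan blocks for λ):
  λ = 6: algebraic multiplicity = 3, geometric multiplicity = 2

Determining the block sizes for each eigenvalue:
  λ = 6: 2 blocks summing to 3 forces exactly one block of size 2 and the rest size 1 → block sizes [2, 1]

Assembling the blocks gives a Jordan form
J =
  [6, 1, 0]
  [0, 6, 0]
  [0, 0, 6]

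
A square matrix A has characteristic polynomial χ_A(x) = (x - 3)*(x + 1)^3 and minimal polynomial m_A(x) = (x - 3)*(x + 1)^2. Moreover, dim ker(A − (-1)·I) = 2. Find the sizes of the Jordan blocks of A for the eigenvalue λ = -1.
Block sizes for λ = -1: [2, 1]

Step 1 — from the characteristic polynomial, algebraic multiplicity of λ = -1 is 3. From dim ker(A − (-1)·I) = 2, there are exactly 2 Jordan blocks for λ = -1.
Step 2 — from the minimal polynomial, the factor (x + 1)^2 tells us the largest block for λ = -1 has size 2.
Step 3 — with total size 3, 2 blocks, and largest block 2, the block sizes (in nonincreasing order) are [2, 1].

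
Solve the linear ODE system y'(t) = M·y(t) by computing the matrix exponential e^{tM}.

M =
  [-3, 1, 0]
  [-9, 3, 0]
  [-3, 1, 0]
e^{tM} =
  [1 - 3*t, t, 0]
  [-9*t, 3*t + 1, 0]
  [-3*t, t, 1]

Strategy: write M = P · J · P⁻¹ where J is a Jordan canonical form, so e^{tM} = P · e^{tJ} · P⁻¹, and e^{tJ} can be computed block-by-block.

M has Jordan form
J =
  [0, 1, 0]
  [0, 0, 0]
  [0, 0, 0]
(up to reordering of blocks).

Per-block formulas:
  For a 1×1 block at λ = 0: exp(t · [0]) = [e^(0t)].
  For a 2×2 Jordan block J_2(0): exp(t · J_2(0)) = e^(0t)·(I + t·N), where N is the 2×2 nilpotent shift.

After assembling e^{tJ} and conjugating by P, we get:

e^{tM} =
  [1 - 3*t, t, 0]
  [-9*t, 3*t + 1, 0]
  [-3*t, t, 1]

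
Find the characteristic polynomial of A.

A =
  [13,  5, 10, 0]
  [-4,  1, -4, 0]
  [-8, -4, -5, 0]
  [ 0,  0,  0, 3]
x^4 - 12*x^3 + 54*x^2 - 108*x + 81

Expanding det(x·I − A) (e.g. by cofactor expansion or by noting that A is similar to its Jordan form J, which has the same characteristic polynomial as A) gives
  χ_A(x) = x^4 - 12*x^3 + 54*x^2 - 108*x + 81
which factors as (x - 3)^4. The eigenvalues (with algebraic multiplicities) are λ = 3 with multiplicity 4.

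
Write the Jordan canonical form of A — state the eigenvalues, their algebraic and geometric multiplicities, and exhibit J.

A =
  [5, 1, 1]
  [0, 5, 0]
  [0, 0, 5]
J_2(5) ⊕ J_1(5)

The characteristic polynomial is
  det(x·I − A) = x^3 - 15*x^2 + 75*x - 125 = (x - 5)^3

Eigenvalues and multiplicities (the geometric multiplicity of λ is n − rank(A − λI), which equals the number of Jordan blocks for λ):
  λ = 5: algebraic multiplicity = 3, geometric multiplicity = 2

Determining the block sizes for each eigenvalue:
  λ = 5: 2 blocks summing to 3 forces exactly one block of size 2 and the rest size 1 → block sizes [2, 1]

Assembling the blocks gives a Jordan form
J =
  [5, 1, 0]
  [0, 5, 0]
  [0, 0, 5]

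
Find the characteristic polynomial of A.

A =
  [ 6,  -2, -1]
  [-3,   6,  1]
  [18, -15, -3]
x^3 - 9*x^2 + 27*x - 27

Expanding det(x·I − A) (e.g. by cofactor expansion or by noting that A is similar to its Jordan form J, which has the same characteristic polynomial as A) gives
  χ_A(x) = x^3 - 9*x^2 + 27*x - 27
which factors as (x - 3)^3. The eigenvalues (with algebraic multiplicities) are λ = 3 with multiplicity 3.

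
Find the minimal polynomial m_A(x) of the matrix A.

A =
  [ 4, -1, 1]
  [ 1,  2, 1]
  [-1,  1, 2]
x^2 - 5*x + 6

The characteristic polynomial is χ_A(x) = (x - 3)^2*(x - 2), so the eigenvalues are known. The minimal polynomial is
  m_A(x) = Π_λ (x − λ)^{k_λ}
where k_λ is the size of the *largest* Jordan block for λ (equivalently, the smallest k with (A − λI)^k v = 0 for every generalised eigenvector v of λ).

  λ = 2: largest Jordan block has size 1, contributing (x − 2)
  λ = 3: largest Jordan block has size 1, contributing (x − 3)

So m_A(x) = (x - 3)*(x - 2) = x^2 - 5*x + 6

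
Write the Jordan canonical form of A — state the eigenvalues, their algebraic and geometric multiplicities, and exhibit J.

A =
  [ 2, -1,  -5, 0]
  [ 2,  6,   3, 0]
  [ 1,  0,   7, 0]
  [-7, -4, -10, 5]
J_3(5) ⊕ J_1(5)

The characteristic polynomial is
  det(x·I − A) = x^4 - 20*x^3 + 150*x^2 - 500*x + 625 = (x - 5)^4

Eigenvalues and multiplicities (the geometric multiplicity of λ is n − rank(A − λI), which equals the number of Jordan blocks for λ):
  λ = 5: algebraic multiplicity = 4, geometric multiplicity = 2

Determining the block sizes for each eigenvalue:
  λ = 5: with am = 4 and gm = 2, the partition is not yet determined (e.g. several partitions of 4 into 2 parts exist). Let N = A − (5)·I. Computing rank(N^1) = 2, rank(N^2) = 1, rank(N^3) = 0; the number of blocks of size ≥ j is rank(N^{j−1}) − rank(N^j), giving [2, 1, 1]. So we have 1 block(s) of size 3, 1 block(s) of size 1 → block sizes [3, 1]

Assembling the blocks gives a Jordan form
J =
  [5, 1, 0, 0]
  [0, 5, 1, 0]
  [0, 0, 5, 0]
  [0, 0, 0, 5]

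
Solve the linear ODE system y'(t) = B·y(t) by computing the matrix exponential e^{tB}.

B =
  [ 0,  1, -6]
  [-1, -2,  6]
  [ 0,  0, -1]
e^{tB} =
  [t*exp(-t) + exp(-t), t*exp(-t), -6*t*exp(-t)]
  [-t*exp(-t), -t*exp(-t) + exp(-t), 6*t*exp(-t)]
  [0, 0, exp(-t)]

Strategy: write B = P · J · P⁻¹ where J is a Jordan canonical form, so e^{tB} = P · e^{tJ} · P⁻¹, and e^{tJ} can be computed block-by-block.

B has Jordan form
J =
  [-1,  1,  0]
  [ 0, -1,  0]
  [ 0,  0, -1]
(up to reordering of blocks).

Per-block formulas:
  For a 1×1 block at λ = -1: exp(t · [-1]) = [e^(-1t)].
  For a 2×2 Jordan block J_2(-1): exp(t · J_2(-1)) = e^(-1t)·(I + t·N), where N is the 2×2 nilpotent shift.

After assembling e^{tJ} and conjugating by P, we get:

e^{tB} =
  [t*exp(-t) + exp(-t), t*exp(-t), -6*t*exp(-t)]
  [-t*exp(-t), -t*exp(-t) + exp(-t), 6*t*exp(-t)]
  [0, 0, exp(-t)]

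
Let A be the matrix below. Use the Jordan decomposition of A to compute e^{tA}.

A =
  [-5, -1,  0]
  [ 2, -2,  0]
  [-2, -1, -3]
e^{tA} =
  [-exp(-3*t) + 2*exp(-4*t), -exp(-3*t) + exp(-4*t), 0]
  [2*exp(-3*t) - 2*exp(-4*t), 2*exp(-3*t) - exp(-4*t), 0]
  [-2*exp(-3*t) + 2*exp(-4*t), -exp(-3*t) + exp(-4*t), exp(-3*t)]

Strategy: write A = P · J · P⁻¹ where J is a Jordan canonical form, so e^{tA} = P · e^{tJ} · P⁻¹, and e^{tJ} can be computed block-by-block.

A has Jordan form
J =
  [-4,  0,  0]
  [ 0, -3,  0]
  [ 0,  0, -3]
(up to reordering of blocks).

Per-block formulas:
  For a 1×1 block at λ = -3: exp(t · [-3]) = [e^(-3t)].
  For a 1×1 block at λ = -4: exp(t · [-4]) = [e^(-4t)].

After assembling e^{tJ} and conjugating by P, we get:

e^{tA} =
  [-exp(-3*t) + 2*exp(-4*t), -exp(-3*t) + exp(-4*t), 0]
  [2*exp(-3*t) - 2*exp(-4*t), 2*exp(-3*t) - exp(-4*t), 0]
  [-2*exp(-3*t) + 2*exp(-4*t), -exp(-3*t) + exp(-4*t), exp(-3*t)]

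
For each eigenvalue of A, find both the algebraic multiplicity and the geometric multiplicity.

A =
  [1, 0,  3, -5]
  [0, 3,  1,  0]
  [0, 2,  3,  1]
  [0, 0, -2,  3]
λ = 1: alg = 1, geom = 1; λ = 3: alg = 3, geom = 1

Step 1 — factor the characteristic polynomial to read off the algebraic multiplicities:
  χ_A(x) = (x - 3)^3*(x - 1)

Step 2 — compute geometric multiplicities via the rank-nullity identity g(λ) = n − rank(A − λI):
  rank(A − (1)·I) = 3, so dim ker(A − (1)·I) = n − 3 = 1
  rank(A − (3)·I) = 3, so dim ker(A − (3)·I) = n − 3 = 1

Summary:
  λ = 1: algebraic multiplicity = 1, geometric multiplicity = 1
  λ = 3: algebraic multiplicity = 3, geometric multiplicity = 1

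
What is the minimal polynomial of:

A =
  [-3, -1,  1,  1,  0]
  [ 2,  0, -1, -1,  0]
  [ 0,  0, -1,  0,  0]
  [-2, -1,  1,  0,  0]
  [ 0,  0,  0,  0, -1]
x^2 + 2*x + 1

The characteristic polynomial is χ_A(x) = (x + 1)^5, so the eigenvalues are known. The minimal polynomial is
  m_A(x) = Π_λ (x − λ)^{k_λ}
where k_λ is the size of the *largest* Jordan block for λ (equivalently, the smallest k with (A − λI)^k v = 0 for every generalised eigenvector v of λ).

  λ = -1: largest Jordan block has size 2, contributing (x + 1)^2

So m_A(x) = (x + 1)^2 = x^2 + 2*x + 1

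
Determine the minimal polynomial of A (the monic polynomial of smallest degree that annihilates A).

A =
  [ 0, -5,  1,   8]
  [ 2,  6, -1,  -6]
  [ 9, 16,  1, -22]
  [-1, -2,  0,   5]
x^3 - 9*x^2 + 27*x - 27

The characteristic polynomial is χ_A(x) = (x - 3)^4, so the eigenvalues are known. The minimal polynomial is
  m_A(x) = Π_λ (x − λ)^{k_λ}
where k_λ is the size of the *largest* Jordan block for λ (equivalently, the smallest k with (A − λI)^k v = 0 for every generalised eigenvector v of λ).

  λ = 3: largest Jordan block has size 3, contributing (x − 3)^3

So m_A(x) = (x - 3)^3 = x^3 - 9*x^2 + 27*x - 27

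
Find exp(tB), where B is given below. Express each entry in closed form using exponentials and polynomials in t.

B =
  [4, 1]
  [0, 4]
e^{tB} =
  [exp(4*t), t*exp(4*t)]
  [0, exp(4*t)]

Strategy: write B = P · J · P⁻¹ where J is a Jordan canonical form, so e^{tB} = P · e^{tJ} · P⁻¹, and e^{tJ} can be computed block-by-block.

B has Jordan form
J =
  [4, 1]
  [0, 4]
(up to reordering of blocks).

Per-block formulas:
  For a 2×2 Jordan block J_2(4): exp(t · J_2(4)) = e^(4t)·(I + t·N), where N is the 2×2 nilpotent shift.

After assembling e^{tJ} and conjugating by P, we get:

e^{tB} =
  [exp(4*t), t*exp(4*t)]
  [0, exp(4*t)]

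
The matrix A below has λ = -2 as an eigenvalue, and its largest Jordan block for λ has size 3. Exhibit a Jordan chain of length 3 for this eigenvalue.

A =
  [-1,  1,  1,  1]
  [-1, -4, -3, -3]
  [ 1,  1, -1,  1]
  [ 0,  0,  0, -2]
A Jordan chain for λ = -2 of length 3:
v_1 = (1, -2, 1, 0)ᵀ
v_2 = (1, -1, 1, 0)ᵀ
v_3 = (1, 0, 0, 0)ᵀ

Let N = A − (-2)·I. We want v_3 with N^3 v_3 = 0 but N^2 v_3 ≠ 0; then v_{j-1} := N · v_j for j = 3, …, 2.

Pick v_3 = (1, 0, 0, 0)ᵀ.
Then v_2 = N · v_3 = (1, -1, 1, 0)ᵀ.
Then v_1 = N · v_2 = (1, -2, 1, 0)ᵀ.

Sanity check: (A − (-2)·I) v_1 = (0, 0, 0, 0)ᵀ = 0. ✓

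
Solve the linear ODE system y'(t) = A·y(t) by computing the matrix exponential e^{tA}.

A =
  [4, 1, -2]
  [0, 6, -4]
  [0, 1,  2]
e^{tA} =
  [exp(4*t), t*exp(4*t), -2*t*exp(4*t)]
  [0, 2*t*exp(4*t) + exp(4*t), -4*t*exp(4*t)]
  [0, t*exp(4*t), -2*t*exp(4*t) + exp(4*t)]

Strategy: write A = P · J · P⁻¹ where J is a Jordan canonical form, so e^{tA} = P · e^{tJ} · P⁻¹, and e^{tJ} can be computed block-by-block.

A has Jordan form
J =
  [4, 1, 0]
  [0, 4, 0]
  [0, 0, 4]
(up to reordering of blocks).

Per-block formulas:
  For a 2×2 Jordan block J_2(4): exp(t · J_2(4)) = e^(4t)·(I + t·N), where N is the 2×2 nilpotent shift.
  For a 1×1 block at λ = 4: exp(t · [4]) = [e^(4t)].

After assembling e^{tJ} and conjugating by P, we get:

e^{tA} =
  [exp(4*t), t*exp(4*t), -2*t*exp(4*t)]
  [0, 2*t*exp(4*t) + exp(4*t), -4*t*exp(4*t)]
  [0, t*exp(4*t), -2*t*exp(4*t) + exp(4*t)]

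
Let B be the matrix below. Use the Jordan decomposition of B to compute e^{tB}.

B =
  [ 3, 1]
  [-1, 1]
e^{tB} =
  [t*exp(2*t) + exp(2*t), t*exp(2*t)]
  [-t*exp(2*t), -t*exp(2*t) + exp(2*t)]

Strategy: write B = P · J · P⁻¹ where J is a Jordan canonical form, so e^{tB} = P · e^{tJ} · P⁻¹, and e^{tJ} can be computed block-by-block.

B has Jordan form
J =
  [2, 1]
  [0, 2]
(up to reordering of blocks).

Per-block formulas:
  For a 2×2 Jordan block J_2(2): exp(t · J_2(2)) = e^(2t)·(I + t·N), where N is the 2×2 nilpotent shift.

After assembling e^{tJ} and conjugating by P, we get:

e^{tB} =
  [t*exp(2*t) + exp(2*t), t*exp(2*t)]
  [-t*exp(2*t), -t*exp(2*t) + exp(2*t)]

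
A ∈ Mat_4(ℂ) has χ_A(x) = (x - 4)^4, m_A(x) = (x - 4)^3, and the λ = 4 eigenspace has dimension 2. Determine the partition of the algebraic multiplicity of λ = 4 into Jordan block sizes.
Block sizes for λ = 4: [3, 1]

Step 1 — from the characteristic polynomial, algebraic multiplicity of λ = 4 is 4. From dim ker(A − (4)·I) = 2, there are exactly 2 Jordan blocks for λ = 4.
Step 2 — from the minimal polynomial, the factor (x − 4)^3 tells us the largest block for λ = 4 has size 3.
Step 3 — with total size 4, 2 blocks, and largest block 3, the block sizes (in nonincreasing order) are [3, 1].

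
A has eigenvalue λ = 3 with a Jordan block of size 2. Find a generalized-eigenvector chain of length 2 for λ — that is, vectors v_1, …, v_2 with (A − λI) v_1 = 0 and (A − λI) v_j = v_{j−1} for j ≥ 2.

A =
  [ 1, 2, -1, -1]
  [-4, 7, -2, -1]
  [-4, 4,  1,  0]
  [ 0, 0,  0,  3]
A Jordan chain for λ = 3 of length 2:
v_1 = (-2, -4, -4, 0)ᵀ
v_2 = (1, 0, 0, 0)ᵀ

Let N = A − (3)·I. We want v_2 with N^2 v_2 = 0 but N^1 v_2 ≠ 0; then v_{j-1} := N · v_j for j = 2, …, 2.

Pick v_2 = (1, 0, 0, 0)ᵀ.
Then v_1 = N · v_2 = (-2, -4, -4, 0)ᵀ.

Sanity check: (A − (3)·I) v_1 = (0, 0, 0, 0)ᵀ = 0. ✓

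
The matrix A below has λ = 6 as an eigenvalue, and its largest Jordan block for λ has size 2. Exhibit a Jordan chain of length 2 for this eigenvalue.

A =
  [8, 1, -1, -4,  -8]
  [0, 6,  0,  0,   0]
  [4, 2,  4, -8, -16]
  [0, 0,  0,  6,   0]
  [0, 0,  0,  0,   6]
A Jordan chain for λ = 6 of length 2:
v_1 = (2, 0, 4, 0, 0)ᵀ
v_2 = (1, 0, 0, 0, 0)ᵀ

Let N = A − (6)·I. We want v_2 with N^2 v_2 = 0 but N^1 v_2 ≠ 0; then v_{j-1} := N · v_j for j = 2, …, 2.

Pick v_2 = (1, 0, 0, 0, 0)ᵀ.
Then v_1 = N · v_2 = (2, 0, 4, 0, 0)ᵀ.

Sanity check: (A − (6)·I) v_1 = (0, 0, 0, 0, 0)ᵀ = 0. ✓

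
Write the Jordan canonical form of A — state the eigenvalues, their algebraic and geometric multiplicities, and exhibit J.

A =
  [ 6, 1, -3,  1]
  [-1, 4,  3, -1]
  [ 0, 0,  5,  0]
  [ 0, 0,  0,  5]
J_2(5) ⊕ J_1(5) ⊕ J_1(5)

The characteristic polynomial is
  det(x·I − A) = x^4 - 20*x^3 + 150*x^2 - 500*x + 625 = (x - 5)^4

Eigenvalues and multiplicities (the geometric multiplicity of λ is n − rank(A − λI), which equals the number of Jordan blocks for λ):
  λ = 5: algebraic multiplicity = 4, geometric multiplicity = 3

Determining the block sizes for each eigenvalue:
  λ = 5: 3 blocks summing to 4 forces exactly one block of size 2 and the rest size 1 → block sizes [2, 1, 1]

Assembling the blocks gives a Jordan form
J =
  [5, 1, 0, 0]
  [0, 5, 0, 0]
  [0, 0, 5, 0]
  [0, 0, 0, 5]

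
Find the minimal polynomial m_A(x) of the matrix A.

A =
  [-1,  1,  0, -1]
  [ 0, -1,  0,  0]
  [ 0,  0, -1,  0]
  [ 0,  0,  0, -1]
x^2 + 2*x + 1

The characteristic polynomial is χ_A(x) = (x + 1)^4, so the eigenvalues are known. The minimal polynomial is
  m_A(x) = Π_λ (x − λ)^{k_λ}
where k_λ is the size of the *largest* Jordan block for λ (equivalently, the smallest k with (A − λI)^k v = 0 for every generalised eigenvector v of λ).

  λ = -1: largest Jordan block has size 2, contributing (x + 1)^2

So m_A(x) = (x + 1)^2 = x^2 + 2*x + 1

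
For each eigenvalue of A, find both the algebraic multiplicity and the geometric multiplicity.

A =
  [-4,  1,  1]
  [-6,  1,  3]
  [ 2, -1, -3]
λ = -2: alg = 3, geom = 2

Step 1 — factor the characteristic polynomial to read off the algebraic multiplicities:
  χ_A(x) = (x + 2)^3

Step 2 — compute geometric multiplicities via the rank-nullity identity g(λ) = n − rank(A − λI):
  rank(A − (-2)·I) = 1, so dim ker(A − (-2)·I) = n − 1 = 2

Summary:
  λ = -2: algebraic multiplicity = 3, geometric multiplicity = 2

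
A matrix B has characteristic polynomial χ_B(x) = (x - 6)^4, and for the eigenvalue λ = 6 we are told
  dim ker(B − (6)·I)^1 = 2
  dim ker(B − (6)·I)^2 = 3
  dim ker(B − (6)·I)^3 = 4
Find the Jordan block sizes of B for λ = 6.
Block sizes for λ = 6: [3, 1]

From the dimensions of kernels of powers, the number of Jordan blocks of size at least j is d_j − d_{j−1} where d_j = dim ker(N^j) (with d_0 = 0). Computing the differences gives [2, 1, 1].
The number of blocks of size exactly k is (#blocks of size ≥ k) − (#blocks of size ≥ k + 1), so the partition is: 1 block(s) of size 1, 1 block(s) of size 3.
In nonincreasing order the block sizes are [3, 1].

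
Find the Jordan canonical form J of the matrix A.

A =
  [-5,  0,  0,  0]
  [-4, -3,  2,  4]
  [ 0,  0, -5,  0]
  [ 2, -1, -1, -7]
J_2(-5) ⊕ J_1(-5) ⊕ J_1(-5)

The characteristic polynomial is
  det(x·I − A) = x^4 + 20*x^3 + 150*x^2 + 500*x + 625 = (x + 5)^4

Eigenvalues and multiplicities (the geometric multiplicity of λ is n − rank(A − λI), which equals the number of Jordan blocks for λ):
  λ = -5: algebraic multiplicity = 4, geometric multiplicity = 3

Determining the block sizes for each eigenvalue:
  λ = -5: 3 blocks summing to 4 forces exactly one block of size 2 and the rest size 1 → block sizes [2, 1, 1]

Assembling the blocks gives a Jordan form
J =
  [-5,  1,  0,  0]
  [ 0, -5,  0,  0]
  [ 0,  0, -5,  0]
  [ 0,  0,  0, -5]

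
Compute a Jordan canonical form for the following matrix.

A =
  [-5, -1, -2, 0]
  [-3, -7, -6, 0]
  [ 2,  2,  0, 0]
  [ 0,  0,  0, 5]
J_2(-4) ⊕ J_1(-4) ⊕ J_1(5)

The characteristic polynomial is
  det(x·I − A) = x^4 + 7*x^3 - 12*x^2 - 176*x - 320 = (x - 5)*(x + 4)^3

Eigenvalues and multiplicities (the geometric multiplicity of λ is n − rank(A − λI), which equals the number of Jordan blocks for λ):
  λ = -4: algebraic multiplicity = 3, geometric multiplicity = 2
  λ = 5: algebraic multiplicity = 1, geometric multiplicity = 1

Determining the block sizes for each eigenvalue:
  λ = -4: 2 blocks summing to 3 forces exactly one block of size 2 and the rest size 1 → block sizes [2, 1]
  λ = 5: one block (gm = 1), so the single block has size am = 1 → block sizes [1]

Assembling the blocks gives a Jordan form
J =
  [-4,  1,  0, 0]
  [ 0, -4,  0, 0]
  [ 0,  0, -4, 0]
  [ 0,  0,  0, 5]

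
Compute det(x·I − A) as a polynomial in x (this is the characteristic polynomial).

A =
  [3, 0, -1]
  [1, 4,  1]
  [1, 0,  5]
x^3 - 12*x^2 + 48*x - 64

Expanding det(x·I − A) (e.g. by cofactor expansion or by noting that A is similar to its Jordan form J, which has the same characteristic polynomial as A) gives
  χ_A(x) = x^3 - 12*x^2 + 48*x - 64
which factors as (x - 4)^3. The eigenvalues (with algebraic multiplicities) are λ = 4 with multiplicity 3.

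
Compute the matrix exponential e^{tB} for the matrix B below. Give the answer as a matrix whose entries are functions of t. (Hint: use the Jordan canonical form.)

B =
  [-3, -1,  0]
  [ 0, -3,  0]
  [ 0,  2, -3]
e^{tB} =
  [exp(-3*t), -t*exp(-3*t), 0]
  [0, exp(-3*t), 0]
  [0, 2*t*exp(-3*t), exp(-3*t)]

Strategy: write B = P · J · P⁻¹ where J is a Jordan canonical form, so e^{tB} = P · e^{tJ} · P⁻¹, and e^{tJ} can be computed block-by-block.

B has Jordan form
J =
  [-3,  1,  0]
  [ 0, -3,  0]
  [ 0,  0, -3]
(up to reordering of blocks).

Per-block formulas:
  For a 2×2 Jordan block J_2(-3): exp(t · J_2(-3)) = e^(-3t)·(I + t·N), where N is the 2×2 nilpotent shift.
  For a 1×1 block at λ = -3: exp(t · [-3]) = [e^(-3t)].

After assembling e^{tJ} and conjugating by P, we get:

e^{tB} =
  [exp(-3*t), -t*exp(-3*t), 0]
  [0, exp(-3*t), 0]
  [0, 2*t*exp(-3*t), exp(-3*t)]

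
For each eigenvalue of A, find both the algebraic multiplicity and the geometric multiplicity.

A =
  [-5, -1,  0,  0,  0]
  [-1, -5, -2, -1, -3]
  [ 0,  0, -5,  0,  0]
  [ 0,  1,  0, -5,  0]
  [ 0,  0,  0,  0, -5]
λ = -5: alg = 5, geom = 3

Step 1 — factor the characteristic polynomial to read off the algebraic multiplicities:
  χ_A(x) = (x + 5)^5

Step 2 — compute geometric multiplicities via the rank-nullity identity g(λ) = n − rank(A − λI):
  rank(A − (-5)·I) = 2, so dim ker(A − (-5)·I) = n − 2 = 3

Summary:
  λ = -5: algebraic multiplicity = 5, geometric multiplicity = 3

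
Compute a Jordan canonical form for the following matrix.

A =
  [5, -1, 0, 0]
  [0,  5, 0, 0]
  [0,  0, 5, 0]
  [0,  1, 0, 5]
J_2(5) ⊕ J_1(5) ⊕ J_1(5)

The characteristic polynomial is
  det(x·I − A) = x^4 - 20*x^3 + 150*x^2 - 500*x + 625 = (x - 5)^4

Eigenvalues and multiplicities (the geometric multiplicity of λ is n − rank(A − λI), which equals the number of Jordan blocks for λ):
  λ = 5: algebraic multiplicity = 4, geometric multiplicity = 3

Determining the block sizes for each eigenvalue:
  λ = 5: 3 blocks summing to 4 forces exactly one block of size 2 and the rest size 1 → block sizes [2, 1, 1]

Assembling the blocks gives a Jordan form
J =
  [5, 1, 0, 0]
  [0, 5, 0, 0]
  [0, 0, 5, 0]
  [0, 0, 0, 5]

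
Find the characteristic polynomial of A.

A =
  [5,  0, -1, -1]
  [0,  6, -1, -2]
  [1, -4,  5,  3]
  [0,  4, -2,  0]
x^4 - 16*x^3 + 96*x^2 - 256*x + 256

Expanding det(x·I − A) (e.g. by cofactor expansion or by noting that A is similar to its Jordan form J, which has the same characteristic polynomial as A) gives
  χ_A(x) = x^4 - 16*x^3 + 96*x^2 - 256*x + 256
which factors as (x - 4)^4. The eigenvalues (with algebraic multiplicities) are λ = 4 with multiplicity 4.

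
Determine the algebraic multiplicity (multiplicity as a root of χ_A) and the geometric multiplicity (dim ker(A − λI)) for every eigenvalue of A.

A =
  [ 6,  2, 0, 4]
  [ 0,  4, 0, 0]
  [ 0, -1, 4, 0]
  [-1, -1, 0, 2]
λ = 4: alg = 4, geom = 2

Step 1 — factor the characteristic polynomial to read off the algebraic multiplicities:
  χ_A(x) = (x - 4)^4

Step 2 — compute geometric multiplicities via the rank-nullity identity g(λ) = n − rank(A − λI):
  rank(A − (4)·I) = 2, so dim ker(A − (4)·I) = n − 2 = 2

Summary:
  λ = 4: algebraic multiplicity = 4, geometric multiplicity = 2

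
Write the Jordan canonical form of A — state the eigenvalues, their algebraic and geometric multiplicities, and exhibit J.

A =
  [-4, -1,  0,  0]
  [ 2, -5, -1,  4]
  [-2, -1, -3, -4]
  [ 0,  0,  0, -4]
J_3(-4) ⊕ J_1(-4)

The characteristic polynomial is
  det(x·I − A) = x^4 + 16*x^3 + 96*x^2 + 256*x + 256 = (x + 4)^4

Eigenvalues and multiplicities (the geometric multiplicity of λ is n − rank(A − λI), which equals the number of Jordan blocks for λ):
  λ = -4: algebraic multiplicity = 4, geometric multiplicity = 2

Determining the block sizes for each eigenvalue:
  λ = -4: with am = 4 and gm = 2, the partition is not yet determined (e.g. several partitions of 4 into 2 parts exist). Let N = A − (-4)·I. Computing rank(N^1) = 2, rank(N^2) = 1, rank(N^3) = 0; the number of blocks of size ≥ j is rank(N^{j−1}) − rank(N^j), giving [2, 1, 1]. So we have 1 block(s) of size 3, 1 block(s) of size 1 → block sizes [3, 1]

Assembling the blocks gives a Jordan form
J =
  [-4,  1,  0,  0]
  [ 0, -4,  1,  0]
  [ 0,  0, -4,  0]
  [ 0,  0,  0, -4]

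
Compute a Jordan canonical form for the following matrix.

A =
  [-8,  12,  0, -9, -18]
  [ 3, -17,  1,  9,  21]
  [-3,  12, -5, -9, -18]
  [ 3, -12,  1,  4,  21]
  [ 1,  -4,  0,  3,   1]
J_3(-5) ⊕ J_1(-5) ⊕ J_1(-5)

The characteristic polynomial is
  det(x·I − A) = x^5 + 25*x^4 + 250*x^3 + 1250*x^2 + 3125*x + 3125 = (x + 5)^5

Eigenvalues and multiplicities (the geometric multiplicity of λ is n − rank(A − λI), which equals the number of Jordan blocks for λ):
  λ = -5: algebraic multiplicity = 5, geometric multiplicity = 3

Determining the block sizes for each eigenvalue:
  λ = -5: with am = 5 and gm = 3, the partition is not yet determined (e.g. several partitions of 5 into 3 parts exist). Let N = A − (-5)·I. Computing rank(N^1) = 2, rank(N^2) = 1, rank(N^3) = 0; the number of blocks of size ≥ j is rank(N^{j−1}) − rank(N^j), giving [3, 1, 1]. So we have 1 block(s) of size 3, 2 block(s) of size 1 → block sizes [3, 1, 1]

Assembling the blocks gives a Jordan form
J =
  [-5,  1,  0,  0,  0]
  [ 0, -5,  1,  0,  0]
  [ 0,  0, -5,  0,  0]
  [ 0,  0,  0, -5,  0]
  [ 0,  0,  0,  0, -5]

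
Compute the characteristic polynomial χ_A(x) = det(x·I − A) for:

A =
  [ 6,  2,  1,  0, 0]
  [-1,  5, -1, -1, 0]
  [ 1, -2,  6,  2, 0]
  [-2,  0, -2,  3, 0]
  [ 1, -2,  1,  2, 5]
x^5 - 25*x^4 + 250*x^3 - 1250*x^2 + 3125*x - 3125

Expanding det(x·I − A) (e.g. by cofactor expansion or by noting that A is similar to its Jordan form J, which has the same characteristic polynomial as A) gives
  χ_A(x) = x^5 - 25*x^4 + 250*x^3 - 1250*x^2 + 3125*x - 3125
which factors as (x - 5)^5. The eigenvalues (with algebraic multiplicities) are λ = 5 with multiplicity 5.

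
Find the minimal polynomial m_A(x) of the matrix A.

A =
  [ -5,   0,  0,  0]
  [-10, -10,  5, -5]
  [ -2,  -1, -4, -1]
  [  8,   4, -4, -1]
x^2 + 10*x + 25

The characteristic polynomial is χ_A(x) = (x + 5)^4, so the eigenvalues are known. The minimal polynomial is
  m_A(x) = Π_λ (x − λ)^{k_λ}
where k_λ is the size of the *largest* Jordan block for λ (equivalently, the smallest k with (A − λI)^k v = 0 for every generalised eigenvector v of λ).

  λ = -5: largest Jordan block has size 2, contributing (x + 5)^2

So m_A(x) = (x + 5)^2 = x^2 + 10*x + 25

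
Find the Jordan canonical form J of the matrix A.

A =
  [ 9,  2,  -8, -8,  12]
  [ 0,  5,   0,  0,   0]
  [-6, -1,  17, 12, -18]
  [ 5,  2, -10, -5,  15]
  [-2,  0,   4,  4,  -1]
J_2(5) ⊕ J_2(5) ⊕ J_1(5)

The characteristic polynomial is
  det(x·I − A) = x^5 - 25*x^4 + 250*x^3 - 1250*x^2 + 3125*x - 3125 = (x - 5)^5

Eigenvalues and multiplicities (the geometric multiplicity of λ is n − rank(A − λI), which equals the number of Jordan blocks for λ):
  λ = 5: algebraic multiplicity = 5, geometric multiplicity = 3

Determining the block sizes for each eigenvalue:
  λ = 5: with am = 5 and gm = 3, the partition is not yet determined (e.g. several partitions of 5 into 3 parts exist). Let N = A − (5)·I. Computing rank(N^1) = 2, rank(N^2) = 0; the number of blocks of size ≥ j is rank(N^{j−1}) − rank(N^j), giving [3, 2]. So we have 2 block(s) of size 2, 1 block(s) of size 1 → block sizes [2, 2, 1]

Assembling the blocks gives a Jordan form
J =
  [5, 1, 0, 0, 0]
  [0, 5, 0, 0, 0]
  [0, 0, 5, 1, 0]
  [0, 0, 0, 5, 0]
  [0, 0, 0, 0, 5]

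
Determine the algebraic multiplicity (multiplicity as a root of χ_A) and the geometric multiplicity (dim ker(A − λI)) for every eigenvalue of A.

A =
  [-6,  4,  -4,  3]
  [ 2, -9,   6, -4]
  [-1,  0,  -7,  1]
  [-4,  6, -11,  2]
λ = -5: alg = 4, geom = 2

Step 1 — factor the characteristic polynomial to read off the algebraic multiplicities:
  χ_A(x) = (x + 5)^4

Step 2 — compute geometric multiplicities via the rank-nullity identity g(λ) = n − rank(A − λI):
  rank(A − (-5)·I) = 2, so dim ker(A − (-5)·I) = n − 2 = 2

Summary:
  λ = -5: algebraic multiplicity = 4, geometric multiplicity = 2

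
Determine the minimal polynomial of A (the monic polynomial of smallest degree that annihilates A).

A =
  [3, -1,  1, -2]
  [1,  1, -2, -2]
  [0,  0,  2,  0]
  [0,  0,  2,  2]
x^3 - 6*x^2 + 12*x - 8

The characteristic polynomial is χ_A(x) = (x - 2)^4, so the eigenvalues are known. The minimal polynomial is
  m_A(x) = Π_λ (x − λ)^{k_λ}
where k_λ is the size of the *largest* Jordan block for λ (equivalently, the smallest k with (A − λI)^k v = 0 for every generalised eigenvector v of λ).

  λ = 2: largest Jordan block has size 3, contributing (x − 2)^3

So m_A(x) = (x - 2)^3 = x^3 - 6*x^2 + 12*x - 8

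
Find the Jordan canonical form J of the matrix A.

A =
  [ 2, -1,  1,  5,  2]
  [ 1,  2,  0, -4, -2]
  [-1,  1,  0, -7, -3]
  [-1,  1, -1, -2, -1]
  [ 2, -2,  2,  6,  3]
J_3(1) ⊕ J_2(1)

The characteristic polynomial is
  det(x·I − A) = x^5 - 5*x^4 + 10*x^3 - 10*x^2 + 5*x - 1 = (x - 1)^5

Eigenvalues and multiplicities (the geometric multiplicity of λ is n − rank(A − λI), which equals the number of Jordan blocks for λ):
  λ = 1: algebraic multiplicity = 5, geometric multiplicity = 2

Determining the block sizes for each eigenvalue:
  λ = 1: with am = 5 and gm = 2, the partition is not yet determined (e.g. several partitions of 5 into 2 parts exist). Let N = A − (1)·I. Computing rank(N^1) = 3, rank(N^2) = 1, rank(N^3) = 0; the number of blocks of size ≥ j is rank(N^{j−1}) − rank(N^j), giving [2, 2, 1]. So we have 1 block(s) of size 3, 1 block(s) of size 2 → block sizes [3, 2]

Assembling the blocks gives a Jordan form
J =
  [1, 1, 0, 0, 0]
  [0, 1, 1, 0, 0]
  [0, 0, 1, 0, 0]
  [0, 0, 0, 1, 1]
  [0, 0, 0, 0, 1]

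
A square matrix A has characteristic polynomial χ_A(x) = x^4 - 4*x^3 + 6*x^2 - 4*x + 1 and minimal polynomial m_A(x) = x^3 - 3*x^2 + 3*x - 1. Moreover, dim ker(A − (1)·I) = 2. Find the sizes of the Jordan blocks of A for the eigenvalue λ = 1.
Block sizes for λ = 1: [3, 1]

Step 1 — from the characteristic polynomial, algebraic multiplicity of λ = 1 is 4. From dim ker(A − (1)·I) = 2, there are exactly 2 Jordan blocks for λ = 1.
Step 2 — from the minimal polynomial, the factor (x − 1)^3 tells us the largest block for λ = 1 has size 3.
Step 3 — with total size 4, 2 blocks, and largest block 3, the block sizes (in nonincreasing order) are [3, 1].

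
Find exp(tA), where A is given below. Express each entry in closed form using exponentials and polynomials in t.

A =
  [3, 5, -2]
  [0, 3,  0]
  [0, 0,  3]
e^{tA} =
  [exp(3*t), 5*t*exp(3*t), -2*t*exp(3*t)]
  [0, exp(3*t), 0]
  [0, 0, exp(3*t)]

Strategy: write A = P · J · P⁻¹ where J is a Jordan canonical form, so e^{tA} = P · e^{tJ} · P⁻¹, and e^{tJ} can be computed block-by-block.

A has Jordan form
J =
  [3, 1, 0]
  [0, 3, 0]
  [0, 0, 3]
(up to reordering of blocks).

Per-block formulas:
  For a 1×1 block at λ = 3: exp(t · [3]) = [e^(3t)].
  For a 2×2 Jordan block J_2(3): exp(t · J_2(3)) = e^(3t)·(I + t·N), where N is the 2×2 nilpotent shift.

After assembling e^{tJ} and conjugating by P, we get:

e^{tA} =
  [exp(3*t), 5*t*exp(3*t), -2*t*exp(3*t)]
  [0, exp(3*t), 0]
  [0, 0, exp(3*t)]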